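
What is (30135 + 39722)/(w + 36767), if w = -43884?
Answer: -69857/7117 ≈ -9.8155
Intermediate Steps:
(30135 + 39722)/(w + 36767) = (30135 + 39722)/(-43884 + 36767) = 69857/(-7117) = 69857*(-1/7117) = -69857/7117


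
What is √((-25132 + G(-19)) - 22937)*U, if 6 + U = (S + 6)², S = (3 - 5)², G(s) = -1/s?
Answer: 94*I*√17352890/19 ≈ 20609.0*I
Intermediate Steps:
S = 4 (S = (-2)² = 4)
U = 94 (U = -6 + (4 + 6)² = -6 + 10² = -6 + 100 = 94)
√((-25132 + G(-19)) - 22937)*U = √((-25132 - 1/(-19)) - 22937)*94 = √((-25132 - 1*(-1/19)) - 22937)*94 = √((-25132 + 1/19) - 22937)*94 = √(-477507/19 - 22937)*94 = √(-913310/19)*94 = (I*√17352890/19)*94 = 94*I*√17352890/19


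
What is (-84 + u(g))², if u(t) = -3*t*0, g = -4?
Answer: 7056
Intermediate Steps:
u(t) = 0
(-84 + u(g))² = (-84 + 0)² = (-84)² = 7056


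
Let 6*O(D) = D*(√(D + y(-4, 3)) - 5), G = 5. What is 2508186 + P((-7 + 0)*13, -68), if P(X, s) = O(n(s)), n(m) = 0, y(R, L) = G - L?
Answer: 2508186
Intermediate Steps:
y(R, L) = 5 - L
O(D) = D*(-5 + √(2 + D))/6 (O(D) = (D*(√(D + (5 - 1*3)) - 5))/6 = (D*(√(D + (5 - 3)) - 5))/6 = (D*(√(D + 2) - 5))/6 = (D*(√(2 + D) - 5))/6 = (D*(-5 + √(2 + D)))/6 = D*(-5 + √(2 + D))/6)
P(X, s) = 0 (P(X, s) = (⅙)*0*(-5 + √(2 + 0)) = (⅙)*0*(-5 + √2) = 0)
2508186 + P((-7 + 0)*13, -68) = 2508186 + 0 = 2508186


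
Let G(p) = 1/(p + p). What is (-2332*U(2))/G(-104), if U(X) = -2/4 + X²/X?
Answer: 727584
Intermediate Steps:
U(X) = -½ + X (U(X) = -2*¼ + X = -½ + X)
G(p) = 1/(2*p)
(-2332*U(2))/G(-104) = (-2332*(-½ + 2))/(((½)/(-104))) = (-2332*3/2)/(((½)*(-1/104))) = -3498/(-1/208) = -3498*(-208) = 727584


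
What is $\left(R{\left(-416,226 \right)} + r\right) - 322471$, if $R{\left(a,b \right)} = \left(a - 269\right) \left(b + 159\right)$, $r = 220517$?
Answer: $-365679$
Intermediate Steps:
$R{\left(a,b \right)} = \left(-269 + a\right) \left(159 + b\right)$
$\left(R{\left(-416,226 \right)} + r\right) - 322471 = \left(\left(-42771 - 60794 + 159 \left(-416\right) - 94016\right) + 220517\right) - 322471 = \left(\left(-42771 - 60794 - 66144 - 94016\right) + 220517\right) - 322471 = \left(-263725 + 220517\right) - 322471 = -43208 - 322471 = -365679$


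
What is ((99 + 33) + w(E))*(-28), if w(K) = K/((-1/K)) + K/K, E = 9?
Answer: -1456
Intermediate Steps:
w(K) = 1 - K**2 (w(K) = K*(-K) + 1 = -K**2 + 1 = 1 - K**2)
((99 + 33) + w(E))*(-28) = ((99 + 33) + (1 - 1*9**2))*(-28) = (132 + (1 - 1*81))*(-28) = (132 + (1 - 81))*(-28) = (132 - 80)*(-28) = 52*(-28) = -1456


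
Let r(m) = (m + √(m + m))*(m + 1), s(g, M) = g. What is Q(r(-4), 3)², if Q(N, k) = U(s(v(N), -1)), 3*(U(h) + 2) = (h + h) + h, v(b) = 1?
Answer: 1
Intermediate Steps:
r(m) = (1 + m)*(m + √2*√m) (r(m) = (m + √(2*m))*(1 + m) = (m + √2*√m)*(1 + m) = (1 + m)*(m + √2*√m))
U(h) = -2 + h (U(h) = -2 + ((h + h) + h)/3 = -2 + (2*h + h)/3 = -2 + (3*h)/3 = -2 + h)
Q(N, k) = -1 (Q(N, k) = -2 + 1 = -1)
Q(r(-4), 3)² = (-1)² = 1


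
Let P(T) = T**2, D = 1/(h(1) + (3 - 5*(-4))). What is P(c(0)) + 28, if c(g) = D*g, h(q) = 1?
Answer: 28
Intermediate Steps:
D = 1/24 (D = 1/(1 + (3 - 5*(-4))) = 1/(1 + (3 + 20)) = 1/(1 + 23) = 1/24 ≈ 0.041667)
c(g) = g/24
P(c(0)) + 28 = ((1/24)*0)**2 + 28 = 0**2 + 28 = 0 + 28 = 28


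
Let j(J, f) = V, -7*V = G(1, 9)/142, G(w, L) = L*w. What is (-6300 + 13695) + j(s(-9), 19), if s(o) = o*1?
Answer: 7350621/994 ≈ 7395.0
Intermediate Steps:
s(o) = o
V = -9/994 (V = -9*1/(7*142) = -9/(7*142) = -⅐*9/142 = -9/994 ≈ -0.0090543)
j(J, f) = -9/994
(-6300 + 13695) + j(s(-9), 19) = (-6300 + 13695) - 9/994 = 7395 - 9/994 = 7350621/994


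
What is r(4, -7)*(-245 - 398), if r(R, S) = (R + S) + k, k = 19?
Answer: -10288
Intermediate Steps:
r(R, S) = 19 + R + S (r(R, S) = (R + S) + 19 = 19 + R + S)
r(4, -7)*(-245 - 398) = (19 + 4 - 7)*(-245 - 398) = 16*(-643) = -10288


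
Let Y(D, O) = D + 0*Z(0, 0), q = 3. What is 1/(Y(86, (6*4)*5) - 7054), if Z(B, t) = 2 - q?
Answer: -1/6968 ≈ -0.00014351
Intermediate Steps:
Z(B, t) = -1 (Z(B, t) = 2 - 1*3 = 2 - 3 = -1)
Y(D, O) = D (Y(D, O) = D + 0*(-1) = D + 0 = D)
1/(Y(86, (6*4)*5) - 7054) = 1/(86 - 7054) = 1/(-6968) = -1/6968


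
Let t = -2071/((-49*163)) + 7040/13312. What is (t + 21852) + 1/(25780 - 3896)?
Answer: 99309454146977/4544475208 ≈ 21853.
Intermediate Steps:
t = 654669/830648 (t = -2071/(-7987) + 7040*(1/13312) = -2071*(-1/7987) + 55/104 = 2071/7987 + 55/104 = 654669/830648 ≈ 0.78814)
(t + 21852) + 1/(25780 - 3896) = (654669/830648 + 21852) + 1/(25780 - 3896) = 18151974765/830648 + 1/21884 = 99309454146977/4544475208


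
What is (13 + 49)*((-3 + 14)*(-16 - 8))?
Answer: -16368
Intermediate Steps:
(13 + 49)*((-3 + 14)*(-16 - 8)) = 62*(11*(-24)) = 62*(-264) = -16368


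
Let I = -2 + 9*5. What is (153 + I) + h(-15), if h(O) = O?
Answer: 181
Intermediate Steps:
I = 43 (I = -2 + 45 = 43)
(153 + I) + h(-15) = (153 + 43) - 15 = 196 - 15 = 181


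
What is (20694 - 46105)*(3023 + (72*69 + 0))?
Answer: -203059301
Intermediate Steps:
(20694 - 46105)*(3023 + (72*69 + 0)) = -25411*(3023 + (4968 + 0)) = -25411*(3023 + 4968) = -25411*7991 = -203059301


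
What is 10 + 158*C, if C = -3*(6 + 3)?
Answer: -4256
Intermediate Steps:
C = -27 (C = -3*9 = -27)
10 + 158*C = 10 + 158*(-27) = 10 - 4266 = -4256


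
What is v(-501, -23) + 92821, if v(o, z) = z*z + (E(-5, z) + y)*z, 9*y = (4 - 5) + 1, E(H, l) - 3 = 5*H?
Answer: 93856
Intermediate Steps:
E(H, l) = 3 + 5*H
y = 0 (y = ((4 - 5) + 1)/9 = (-1 + 1)/9 = (⅑)*0 = 0)
v(o, z) = z² - 22*z (v(o, z) = z*z + ((3 + 5*(-5)) + 0)*z = z² + ((3 - 25) + 0)*z = z² + (-22 + 0)*z = z² - 22*z)
v(-501, -23) + 92821 = -23*(-22 - 23) + 92821 = -23*(-45) + 92821 = 1035 + 92821 = 93856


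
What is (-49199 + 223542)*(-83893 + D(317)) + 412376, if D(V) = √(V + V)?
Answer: -14625744923 + 174343*√634 ≈ -1.4621e+10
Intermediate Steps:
D(V) = √2*√V (D(V) = √(2*V) = √2*√V)
(-49199 + 223542)*(-83893 + D(317)) + 412376 = (-49199 + 223542)*(-83893 + √2*√317) + 412376 = 174343*(-83893 + √634) + 412376 = (-14626157299 + 174343*√634) + 412376 = -14625744923 + 174343*√634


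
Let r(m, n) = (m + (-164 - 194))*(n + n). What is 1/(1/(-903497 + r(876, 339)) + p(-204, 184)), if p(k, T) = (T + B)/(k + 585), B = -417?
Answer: -210423633/128684650 ≈ -1.6352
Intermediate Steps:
p(k, T) = (-417 + T)/(585 + k) (p(k, T) = (T - 417)/(k + 585) = (-417 + T)/(585 + k))
r(m, n) = 2*n*(-358 + m) (r(m, n) = (m - 358)*(2*n) = (-358 + m)*(2*n) = 2*n*(-358 + m))
1/(1/(-903497 + r(876, 339)) + p(-204, 184)) = 1/(1/(-903497 + 2*339*(-358 + 876)) + (-417 + 184)/(585 - 204)) = 1/(1/(-903497 + 2*339*518) - 233/381) = 1/(1/(-903497 + 351204) + (1/381)*(-233)) = 1/(1/(-552293) - 233/381) = 1/(-1/552293 - 233/381) = 1/(-128684650/210423633) = -210423633/128684650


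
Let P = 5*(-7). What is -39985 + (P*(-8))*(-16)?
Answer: -44465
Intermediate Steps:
P = -35
-39985 + (P*(-8))*(-16) = -39985 - 35*(-8)*(-16) = -39985 + 280*(-16) = -39985 - 4480 = -44465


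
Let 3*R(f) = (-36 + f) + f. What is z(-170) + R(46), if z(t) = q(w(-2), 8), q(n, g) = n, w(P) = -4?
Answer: 44/3 ≈ 14.667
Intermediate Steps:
R(f) = -12 + 2*f/3 (R(f) = ((-36 + f) + f)/3 = (-36 + 2*f)/3 = -12 + 2*f/3)
z(t) = -4
z(-170) + R(46) = -4 + (-12 + (2/3)*46) = -4 + (-12 + 92/3) = -4 + 56/3 = 44/3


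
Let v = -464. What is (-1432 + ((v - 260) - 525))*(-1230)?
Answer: 3297630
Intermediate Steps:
(-1432 + ((v - 260) - 525))*(-1230) = (-1432 + ((-464 - 260) - 525))*(-1230) = (-1432 + (-724 - 525))*(-1230) = (-1432 - 1249)*(-1230) = -2681*(-1230) = 3297630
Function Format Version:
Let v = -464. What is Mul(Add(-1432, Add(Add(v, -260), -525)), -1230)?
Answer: 3297630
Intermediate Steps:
Mul(Add(-1432, Add(Add(v, -260), -525)), -1230) = Mul(Add(-1432, Add(Add(-464, -260), -525)), -1230) = Mul(Add(-1432, Add(-724, -525)), -1230) = Mul(Add(-1432, -1249), -1230) = Mul(-2681, -1230) = 3297630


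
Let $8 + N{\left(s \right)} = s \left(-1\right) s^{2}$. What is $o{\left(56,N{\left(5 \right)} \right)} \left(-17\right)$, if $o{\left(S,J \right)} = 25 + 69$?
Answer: $-1598$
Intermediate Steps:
$N{\left(s \right)} = -8 - s^{3}$ ($N{\left(s \right)} = -8 + s \left(-1\right) s^{2} = -8 + - s s^{2} = -8 - s^{3}$)
$o{\left(S,J \right)} = 94$
$o{\left(56,N{\left(5 \right)} \right)} \left(-17\right) = 94 \left(-17\right) = -1598$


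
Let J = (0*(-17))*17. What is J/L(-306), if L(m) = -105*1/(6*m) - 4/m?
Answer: 0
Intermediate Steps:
J = 0 (J = 0*17 = 0)
L(m) = -43/(2*m) (L(m) = -35/(2*m) - 4/m = -43/(2*m))
J/L(-306) = 0/((-43/2/(-306))) = 0/((-43/2*(-1/306))) = 0/(43/612) = 0*(612/43) = 0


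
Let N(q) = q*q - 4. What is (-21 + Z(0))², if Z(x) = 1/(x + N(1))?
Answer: 4096/9 ≈ 455.11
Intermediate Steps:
N(q) = -4 + q² (N(q) = q² - 4 = -4 + q²)
Z(x) = 1/(-3 + x) (Z(x) = 1/(x + (-4 + 1²)) = 1/(x + (-4 + 1)) = 1/(x - 3) = 1/(-3 + x))
(-21 + Z(0))² = (-21 + 1/(-3 + 0))² = (-21 + 1/(-3))² = (-21 - ⅓)² = (-64/3)² = 4096/9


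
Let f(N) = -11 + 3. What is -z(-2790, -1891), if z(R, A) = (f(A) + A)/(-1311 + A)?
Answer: -1899/3202 ≈ -0.59307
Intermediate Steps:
f(N) = -8
z(R, A) = (-8 + A)/(-1311 + A)
-z(-2790, -1891) = -(-8 - 1891)/(-1311 - 1891) = -(-1899)/(-3202) = -(-1)*(-1899)/3202 = -1*1899/3202 = -1899/3202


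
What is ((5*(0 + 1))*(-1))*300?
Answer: -1500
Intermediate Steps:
((5*(0 + 1))*(-1))*300 = ((5*1)*(-1))*300 = (5*(-1))*300 = -5*300 = -1500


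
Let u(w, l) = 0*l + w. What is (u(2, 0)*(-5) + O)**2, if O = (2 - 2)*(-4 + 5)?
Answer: 100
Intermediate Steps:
u(w, l) = w (u(w, l) = 0 + w = w)
O = 0 (O = 0*1 = 0)
(u(2, 0)*(-5) + O)**2 = (2*(-5) + 0)**2 = (-10 + 0)**2 = (-10)**2 = 100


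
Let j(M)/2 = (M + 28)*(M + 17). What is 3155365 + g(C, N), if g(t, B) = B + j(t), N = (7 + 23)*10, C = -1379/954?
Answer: 1436386519957/455058 ≈ 3.1565e+6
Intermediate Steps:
C = -1379/954 (C = -1379*1/954 = -1379/954 ≈ -1.4455)
j(M) = 2*(17 + M)*(28 + M) (j(M) = 2*((M + 28)*(M + 17)) = 2*((28 + M)*(17 + M)) = 2*((17 + M)*(28 + M)) = 2*(17 + M)*(28 + M))
N = 300 (N = 30*10 = 300)
g(t, B) = 952 + B + 2*t² + 90*t (g(t, B) = B + (952 + 2*t² + 90*t) = 952 + B + 2*t² + 90*t)
3155365 + g(C, N) = 3155365 + (952 + 300 + 2*(-1379/954)² + 90*(-1379/954)) = 3155365 + (952 + 300 + 2*(1901641/910116) - 6895/53) = 3155365 + (952 + 300 + 1901641/455058 - 6895/53) = 3155365 + 512433787/455058 = 1436386519957/455058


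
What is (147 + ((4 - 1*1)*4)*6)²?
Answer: 47961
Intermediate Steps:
(147 + ((4 - 1*1)*4)*6)² = (147 + ((4 - 1)*4)*6)² = (147 + (3*4)*6)² = (147 + 12*6)² = (147 + 72)² = 219² = 47961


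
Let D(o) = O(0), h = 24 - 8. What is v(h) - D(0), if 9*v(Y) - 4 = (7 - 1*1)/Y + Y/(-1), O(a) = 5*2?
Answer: -271/24 ≈ -11.292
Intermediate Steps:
h = 16
O(a) = 10
v(Y) = 4/9 - Y/9 + 2/(3*Y) (v(Y) = 4/9 + ((7 - 1*1)/Y + Y/(-1))/9 = 4/9 + ((7 - 1)/Y + Y*(-1))/9 = 4/9 + (6/Y - Y)/9 = 4/9 + (-Y + 6/Y)/9 = 4/9 + (-Y/9 + 2/(3*Y)) = 4/9 - Y/9 + 2/(3*Y))
D(o) = 10
v(h) - D(0) = (⅑)*(6 - 1*16*(-4 + 16))/16 - 1*10 = (⅑)*(1/16)*(6 - 1*16*12) - 10 = (⅑)*(1/16)*(6 - 192) - 10 = (⅑)*(1/16)*(-186) - 10 = -31/24 - 10 = -271/24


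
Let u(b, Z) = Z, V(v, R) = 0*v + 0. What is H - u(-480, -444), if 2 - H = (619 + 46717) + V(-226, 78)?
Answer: -46890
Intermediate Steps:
V(v, R) = 0 (V(v, R) = 0 + 0 = 0)
H = -47334 (H = 2 - ((619 + 46717) + 0) = 2 - (47336 + 0) = 2 - 1*47336 = 2 - 47336 = -47334)
H - u(-480, -444) = -47334 - 1*(-444) = -47334 + 444 = -46890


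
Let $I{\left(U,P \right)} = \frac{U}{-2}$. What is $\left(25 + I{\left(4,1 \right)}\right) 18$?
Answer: $414$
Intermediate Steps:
$I{\left(U,P \right)} = - \frac{U}{2}$ ($I{\left(U,P \right)} = U \left(- \frac{1}{2}\right) = - \frac{U}{2}$)
$\left(25 + I{\left(4,1 \right)}\right) 18 = \left(25 - 2\right) 18 = 23 \cdot 18 = 414$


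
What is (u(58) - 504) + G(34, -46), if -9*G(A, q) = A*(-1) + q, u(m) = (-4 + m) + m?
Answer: -3448/9 ≈ -383.11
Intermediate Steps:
u(m) = -4 + 2*m
G(A, q) = -q/9 + A/9 (G(A, q) = -(A*(-1) + q)/9 = -(-A + q)/9 = -(q - A)/9 = -q/9 + A/9)
(u(58) - 504) + G(34, -46) = ((-4 + 2*58) - 504) + (-⅑*(-46) + (⅑)*34) = ((-4 + 116) - 504) + (46/9 + 34/9) = (112 - 504) + 80/9 = -392 + 80/9 = -3448/9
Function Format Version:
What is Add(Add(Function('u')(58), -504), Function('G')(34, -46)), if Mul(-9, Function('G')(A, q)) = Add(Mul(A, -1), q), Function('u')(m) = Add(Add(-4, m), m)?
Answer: Rational(-3448, 9) ≈ -383.11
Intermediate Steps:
Function('u')(m) = Add(-4, Mul(2, m))
Function('G')(A, q) = Add(Mul(Rational(-1, 9), q), Mul(Rational(1, 9), A)) (Function('G')(A, q) = Mul(Rational(-1, 9), Add(Mul(A, -1), q)) = Mul(Rational(-1, 9), Add(Mul(-1, A), q)) = Mul(Rational(-1, 9), Add(q, Mul(-1, A))) = Add(Mul(Rational(-1, 9), q), Mul(Rational(1, 9), A)))
Add(Add(Function('u')(58), -504), Function('G')(34, -46)) = Add(Add(Add(-4, Mul(2, 58)), -504), Add(Mul(Rational(-1, 9), -46), Mul(Rational(1, 9), 34))) = Add(Add(Add(-4, 116), -504), Add(Rational(46, 9), Rational(34, 9))) = Add(Add(112, -504), Rational(80, 9)) = Add(-392, Rational(80, 9)) = Rational(-3448, 9)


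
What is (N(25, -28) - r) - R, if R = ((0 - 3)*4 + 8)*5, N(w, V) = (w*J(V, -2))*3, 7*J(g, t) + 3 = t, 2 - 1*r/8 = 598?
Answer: 33141/7 ≈ 4734.4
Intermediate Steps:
r = -4768 (r = 16 - 8*598 = 16 - 4784 = -4768)
J(g, t) = -3/7 + t/7
N(w, V) = -15*w/7 (N(w, V) = (w*(-3/7 + (⅐)*(-2)))*3 = (w*(-3/7 - 2/7))*3 = (w*(-5/7))*3 = -5*w/7*3 = -15*w/7)
R = -20 (R = (-3*4 + 8)*5 = (-12 + 8)*5 = -4*5 = -20)
(N(25, -28) - r) - R = (-15/7*25 - 1*(-4768)) - 1*(-20) = (-375/7 + 4768) + 20 = 33001/7 + 20 = 33141/7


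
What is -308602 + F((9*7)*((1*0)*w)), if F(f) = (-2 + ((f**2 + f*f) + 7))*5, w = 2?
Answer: -308577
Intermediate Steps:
F(f) = 25 + 10*f**2 (F(f) = (-2 + ((f**2 + f**2) + 7))*5 = (-2 + (2*f**2 + 7))*5 = (-2 + (7 + 2*f**2))*5 = (5 + 2*f**2)*5 = 25 + 10*f**2)
-308602 + F((9*7)*((1*0)*w)) = -308602 + (25 + 10*((9*7)*((1*0)*2))**2) = -308602 + (25 + 10*(63*(0*2))**2) = -308602 + (25 + 10*(63*0)**2) = -308602 + (25 + 10*0**2) = -308602 + (25 + 10*0) = -308602 + (25 + 0) = -308602 + 25 = -308577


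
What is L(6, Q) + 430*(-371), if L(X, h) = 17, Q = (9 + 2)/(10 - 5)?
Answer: -159513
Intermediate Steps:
Q = 11/5 ≈ 2.2000
L(6, Q) + 430*(-371) = 17 + 430*(-371) = 17 - 159530 = -159513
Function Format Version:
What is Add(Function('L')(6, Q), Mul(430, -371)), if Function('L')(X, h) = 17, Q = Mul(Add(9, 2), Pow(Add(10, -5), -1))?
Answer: -159513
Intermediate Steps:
Q = Rational(11, 5) (Q = Mul(11, Pow(5, -1)) = Mul(11, Rational(1, 5)) = Rational(11, 5) ≈ 2.2000)
Add(Function('L')(6, Q), Mul(430, -371)) = Add(17, Mul(430, -371)) = Add(17, -159530) = -159513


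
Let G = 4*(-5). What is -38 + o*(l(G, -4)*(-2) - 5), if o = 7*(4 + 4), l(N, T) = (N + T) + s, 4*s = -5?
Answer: 2510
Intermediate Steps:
G = -20
s = -5/4 (s = (¼)*(-5) = -5/4 ≈ -1.2500)
l(N, T) = -5/4 + N + T (l(N, T) = (N + T) - 5/4 = -5/4 + N + T)
o = 56 (o = 7*8 = 56)
-38 + o*(l(G, -4)*(-2) - 5) = -38 + 56*((-5/4 - 20 - 4)*(-2) - 5) = -38 + 56*(-101/4*(-2) - 5) = -38 + 56*(101/2 - 5) = -38 + 56*(91/2) = -38 + 2548 = 2510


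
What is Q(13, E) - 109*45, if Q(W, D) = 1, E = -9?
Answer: -4904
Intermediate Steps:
Q(13, E) - 109*45 = 1 - 109*45 = 1 - 4905 = -4904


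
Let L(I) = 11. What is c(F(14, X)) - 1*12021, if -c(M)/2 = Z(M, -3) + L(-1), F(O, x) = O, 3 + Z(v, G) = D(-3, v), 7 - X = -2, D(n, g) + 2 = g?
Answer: -12061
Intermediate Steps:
D(n, g) = -2 + g
X = 9 (X = 7 - 1*(-2) = 7 + 2 = 9)
Z(v, G) = -5 + v (Z(v, G) = -3 + (-2 + v) = -5 + v)
c(M) = -12 - 2*M (c(M) = -2*((-5 + M) + 11) = -2*(6 + M) = -12 - 2*M)
c(F(14, X)) - 1*12021 = (-12 - 2*14) - 1*12021 = (-12 - 28) - 12021 = -40 - 12021 = -12061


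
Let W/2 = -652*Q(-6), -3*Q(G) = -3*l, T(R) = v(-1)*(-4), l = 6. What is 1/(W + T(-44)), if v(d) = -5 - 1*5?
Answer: -1/7784 ≈ -0.00012847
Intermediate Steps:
v(d) = -10 (v(d) = -5 - 5 = -10)
T(R) = 40 (T(R) = -10*(-4) = 40)
Q(G) = 6 (Q(G) = -(-1)*6 = -1/3*(-18) = 6)
W = -7824 (W = 2*(-652*6) = 2*(-3912) = -7824)
1/(W + T(-44)) = 1/(-7824 + 40) = 1/(-7784) = -1/7784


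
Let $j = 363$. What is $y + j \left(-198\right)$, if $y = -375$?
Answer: $-72249$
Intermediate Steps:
$y + j \left(-198\right) = -375 + 363 \left(-198\right) = -375 - 71874 = -72249$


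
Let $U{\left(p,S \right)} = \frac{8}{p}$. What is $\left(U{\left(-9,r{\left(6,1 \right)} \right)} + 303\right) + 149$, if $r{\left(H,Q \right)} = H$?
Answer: $\frac{4060}{9} \approx 451.11$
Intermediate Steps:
$\left(U{\left(-9,r{\left(6,1 \right)} \right)} + 303\right) + 149 = \left(\frac{8}{-9} + 303\right) + 149 = \left(8 \left(- \frac{1}{9}\right) + 303\right) + 149 = \left(- \frac{8}{9} + 303\right) + 149 = \frac{2719}{9} + 149 = \frac{4060}{9}$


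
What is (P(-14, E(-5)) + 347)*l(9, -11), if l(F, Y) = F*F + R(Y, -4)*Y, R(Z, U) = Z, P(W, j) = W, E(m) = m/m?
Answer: 67266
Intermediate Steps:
E(m) = 1
l(F, Y) = F² + Y² (l(F, Y) = F*F + Y*Y = F² + Y²)
(P(-14, E(-5)) + 347)*l(9, -11) = (-14 + 347)*(9² + (-11)²) = 333*(81 + 121) = 333*202 = 67266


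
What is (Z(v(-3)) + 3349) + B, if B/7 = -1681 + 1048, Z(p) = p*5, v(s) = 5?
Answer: -1057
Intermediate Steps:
Z(p) = 5*p
B = -4431 (B = 7*(-1681 + 1048) = 7*(-633) = -4431)
(Z(v(-3)) + 3349) + B = (5*5 + 3349) - 4431 = (25 + 3349) - 4431 = 3374 - 4431 = -1057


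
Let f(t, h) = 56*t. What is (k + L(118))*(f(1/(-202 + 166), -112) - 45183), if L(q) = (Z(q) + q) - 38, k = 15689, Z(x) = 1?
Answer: -6413043970/9 ≈ -7.1256e+8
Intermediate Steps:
L(q) = -37 + q (L(q) = (1 + q) - 38 = -37 + q)
(k + L(118))*(f(1/(-202 + 166), -112) - 45183) = (15689 + (-37 + 118))*(56/(-202 + 166) - 45183) = (15689 + 81)*(56/(-36) - 45183) = 15770*(56*(-1/36) - 45183) = 15770*(-14/9 - 45183) = 15770*(-406661/9) = -6413043970/9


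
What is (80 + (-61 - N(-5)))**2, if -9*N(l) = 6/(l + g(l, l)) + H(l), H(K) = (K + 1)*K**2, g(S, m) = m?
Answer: 123904/2025 ≈ 61.187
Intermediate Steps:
H(K) = K**2*(1 + K) (H(K) = (1 + K)*K**2 = K**2*(1 + K))
N(l) = -1/(3*l) - l**2*(1 + l)/9 (N(l) = -(6/(l + l) + l**2*(1 + l))/9 = -(6/(2*l) + l**2*(1 + l))/9 = -((1/(2*l))*6 + l**2*(1 + l))/9 = -(3/l + l**2*(1 + l))/9 = -1/(3*l) - l**2*(1 + l)/9)
(80 + (-61 - N(-5)))**2 = (80 + (-61 - (-3 + (-5)**3*(-1 - 1*(-5)))/(9*(-5))))**2 = (80 + (-61 - (-1)*(-3 - 125*(-1 + 5))/(9*5)))**2 = (80 + (-61 - (-1)*(-3 - 125*4)/(9*5)))**2 = (80 + (-61 - (-1)*(-3 - 500)/(9*5)))**2 = (80 + (-61 - (-1)*(-503)/(9*5)))**2 = (80 + (-61 - 1*503/45))**2 = (80 + (-61 - 503/45))**2 = (80 - 3248/45)**2 = (352/45)**2 = 123904/2025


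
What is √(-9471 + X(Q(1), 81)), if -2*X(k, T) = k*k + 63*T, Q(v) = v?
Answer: I*√12023 ≈ 109.65*I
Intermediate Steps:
X(k, T) = -63*T/2 - k²/2 (X(k, T) = -(k*k + 63*T)/2 = -(k² + 63*T)/2 = -63*T/2 - k²/2)
√(-9471 + X(Q(1), 81)) = √(-9471 + (-63/2*81 - ½*1²)) = √(-9471 + (-5103/2 - ½*1)) = √(-9471 + (-5103/2 - ½)) = √(-9471 - 2552) = √(-12023) = I*√12023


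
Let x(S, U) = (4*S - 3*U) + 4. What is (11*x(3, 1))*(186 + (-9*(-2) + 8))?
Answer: 30316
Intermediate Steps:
x(S, U) = 4 - 3*U + 4*S (x(S, U) = (-3*U + 4*S) + 4 = 4 - 3*U + 4*S)
(11*x(3, 1))*(186 + (-9*(-2) + 8)) = (11*(4 - 3*1 + 4*3))*(186 + (-9*(-2) + 8)) = (11*(4 - 3 + 12))*(186 + (18 + 8)) = (11*13)*(186 + 26) = 143*212 = 30316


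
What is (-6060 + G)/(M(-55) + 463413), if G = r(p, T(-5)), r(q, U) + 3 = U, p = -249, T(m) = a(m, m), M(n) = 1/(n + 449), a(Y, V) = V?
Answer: -2390792/182584723 ≈ -0.013094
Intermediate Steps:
M(n) = 1/(449 + n)
T(m) = m
r(q, U) = -3 + U
G = -8 (G = -3 - 5 = -8)
(-6060 + G)/(M(-55) + 463413) = (-6060 - 8)/(1/(449 - 55) + 463413) = -6068/(1/394 + 463413) = -6068/182584723/394 = -6068*394/182584723 = -2390792/182584723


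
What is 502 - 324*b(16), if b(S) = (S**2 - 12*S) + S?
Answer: -25418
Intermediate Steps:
b(S) = S**2 - 11*S
502 - 324*b(16) = 502 - 5184*(-11 + 16) = 502 - 5184*5 = 502 - 324*80 = 502 - 25920 = -25418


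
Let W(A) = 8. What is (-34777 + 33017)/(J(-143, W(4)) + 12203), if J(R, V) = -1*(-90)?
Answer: -1760/12293 ≈ -0.14317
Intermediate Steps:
J(R, V) = 90
(-34777 + 33017)/(J(-143, W(4)) + 12203) = (-34777 + 33017)/(90 + 12203) = -1760/12293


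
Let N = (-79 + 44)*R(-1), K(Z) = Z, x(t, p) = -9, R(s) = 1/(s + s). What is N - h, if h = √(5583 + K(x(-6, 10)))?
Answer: 35/2 - √5574 ≈ -57.159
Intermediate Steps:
R(s) = 1/(2*s)
h = √5574 (h = √(5583 - 9) = √5574 ≈ 74.659)
N = 35/2 (N = (-79 + 44)*((½)/(-1)) = -35*(-1)/2 = -35*(-½) = 35/2 ≈ 17.500)
N - h = 35/2 - √5574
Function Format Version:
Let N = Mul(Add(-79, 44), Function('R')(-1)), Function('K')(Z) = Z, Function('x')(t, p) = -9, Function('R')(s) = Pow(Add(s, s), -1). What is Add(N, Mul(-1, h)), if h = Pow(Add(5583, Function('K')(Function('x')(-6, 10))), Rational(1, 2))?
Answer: Add(Rational(35, 2), Mul(-1, Pow(5574, Rational(1, 2)))) ≈ -57.159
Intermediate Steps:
Function('R')(s) = Mul(Rational(1, 2), Pow(s, -1)) (Function('R')(s) = Pow(Mul(2, s), -1) = Mul(Rational(1, 2), Pow(s, -1)))
h = Pow(5574, Rational(1, 2)) (h = Pow(Add(5583, -9), Rational(1, 2)) = Pow(5574, Rational(1, 2)) ≈ 74.659)
N = Rational(35, 2) (N = Mul(Add(-79, 44), Mul(Rational(1, 2), Pow(-1, -1))) = Mul(-35, Mul(Rational(1, 2), -1)) = Mul(-35, Rational(-1, 2)) = Rational(35, 2) ≈ 17.500)
Add(N, Mul(-1, h)) = Add(Rational(35, 2), Mul(-1, Pow(5574, Rational(1, 2))))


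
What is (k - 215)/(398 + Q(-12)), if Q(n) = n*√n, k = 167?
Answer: -4776/40033 - 288*I*√3/40033 ≈ -0.1193 - 0.01246*I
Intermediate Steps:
Q(n) = n^(3/2)
(k - 215)/(398 + Q(-12)) = (167 - 215)/(398 + (-12)^(3/2)) = -48/(398 - 24*I*√3)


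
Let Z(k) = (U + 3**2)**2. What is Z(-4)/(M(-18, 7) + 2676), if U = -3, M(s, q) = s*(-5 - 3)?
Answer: 3/235 ≈ 0.012766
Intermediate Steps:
M(s, q) = -8*s (M(s, q) = s*(-8) = -8*s)
Z(k) = 36 (Z(k) = (-3 + 3**2)**2 = (-3 + 9)**2 = 6**2 = 36)
Z(-4)/(M(-18, 7) + 2676) = 36/(-8*(-18) + 2676) = 36/(144 + 2676) = 36/2820 = 36*(1/2820) = 3/235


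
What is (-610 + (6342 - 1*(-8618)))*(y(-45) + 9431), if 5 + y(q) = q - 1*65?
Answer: 133684600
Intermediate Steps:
y(q) = -70 + q (y(q) = -5 + (q - 1*65) = -5 + (q - 65) = -5 + (-65 + q) = -70 + q)
(-610 + (6342 - 1*(-8618)))*(y(-45) + 9431) = (-610 + (6342 - 1*(-8618)))*((-70 - 45) + 9431) = (-610 + (6342 + 8618))*(-115 + 9431) = (-610 + 14960)*9316 = 14350*9316 = 133684600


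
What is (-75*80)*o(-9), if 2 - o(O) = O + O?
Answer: -120000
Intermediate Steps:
o(O) = 2 - 2*O (o(O) = 2 - (O + O) = 2 - 2*O)
(-75*80)*o(-9) = (-75*80)*(2 - 2*(-9)) = -6000*(2 + 18) = -6000*20 = -120000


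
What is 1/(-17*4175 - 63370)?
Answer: -1/134345 ≈ -7.4435e-6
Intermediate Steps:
1/(-17*4175 - 63370) = 1/(-70975 - 63370) = 1/(-134345) = -1/134345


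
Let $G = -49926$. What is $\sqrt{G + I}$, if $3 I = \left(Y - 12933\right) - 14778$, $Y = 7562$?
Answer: $\frac{i \sqrt{509781}}{3} \approx 238.0 i$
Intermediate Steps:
$I = - \frac{20149}{3}$ ($I = \frac{\left(7562 - 12933\right) - 14778}{3} = \frac{-5371 - 14778}{3} = \frac{1}{3} \left(-20149\right) = - \frac{20149}{3} \approx -6716.3$)
$\sqrt{G + I} = \sqrt{-49926 - \frac{20149}{3}} = \sqrt{- \frac{169927}{3}} = \frac{i \sqrt{509781}}{3}$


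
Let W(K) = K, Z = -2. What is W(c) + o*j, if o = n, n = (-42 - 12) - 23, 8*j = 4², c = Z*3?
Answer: -160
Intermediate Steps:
c = -6 (c = -2*3 = -6)
j = 2 (j = (⅛)*4² = (⅛)*16 = 2)
n = -77 (n = -54 - 23 = -77)
o = -77
W(c) + o*j = -6 - 77*2 = -6 - 154 = -160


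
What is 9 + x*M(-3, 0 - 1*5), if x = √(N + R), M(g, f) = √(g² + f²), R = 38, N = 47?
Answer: 9 + 17*√10 ≈ 62.759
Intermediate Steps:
M(g, f) = √(f² + g²)
x = √85 (x = √(47 + 38) = √85 ≈ 9.2195)
9 + x*M(-3, 0 - 1*5) = 9 + √85*√((0 - 1*5)² + (-3)²) = 9 + √85*√((0 - 5)² + 9) = 9 + √85*√((-5)² + 9) = 9 + √85*√(25 + 9) = 9 + √85*√34 = 9 + 17*√10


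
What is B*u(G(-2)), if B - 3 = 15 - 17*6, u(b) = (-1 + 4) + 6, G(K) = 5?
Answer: -756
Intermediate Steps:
u(b) = 9 (u(b) = 3 + 6 = 9)
B = -84 (B = 3 + (15 - 17*6) = 3 + (15 - 102) = 3 - 87 = -84)
B*u(G(-2)) = -84*9 = -756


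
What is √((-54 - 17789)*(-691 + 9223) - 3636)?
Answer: 12*I*√1057223 ≈ 12339.0*I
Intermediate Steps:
√((-54 - 17789)*(-691 + 9223) - 3636) = √(-17843*8532 - 3636) = √(-152236476 - 3636) = √(-152240112) = 12*I*√1057223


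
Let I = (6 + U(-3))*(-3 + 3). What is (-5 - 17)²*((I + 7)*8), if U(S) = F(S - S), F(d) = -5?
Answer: 27104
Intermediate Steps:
U(S) = -5
I = 0 (I = (6 - 5)*(-3 + 3) = 1*0 = 0)
(-5 - 17)²*((I + 7)*8) = (-5 - 17)²*((0 + 7)*8) = (-22)²*(7*8) = 484*56 = 27104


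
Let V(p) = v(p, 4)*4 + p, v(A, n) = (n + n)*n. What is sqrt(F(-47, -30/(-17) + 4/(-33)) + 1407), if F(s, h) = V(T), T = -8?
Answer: sqrt(1527) ≈ 39.077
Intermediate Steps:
v(A, n) = 2*n**2 (v(A, n) = (2*n)*n = 2*n**2)
V(p) = 128 + p (V(p) = (2*4**2)*4 + p = (2*16)*4 + p = 32*4 + p = 128 + p)
F(s, h) = 120 (F(s, h) = 128 - 8 = 120)
sqrt(F(-47, -30/(-17) + 4/(-33)) + 1407) = sqrt(120 + 1407) = sqrt(1527)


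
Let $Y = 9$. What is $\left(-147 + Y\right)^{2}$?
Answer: $19044$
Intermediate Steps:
$\left(-147 + Y\right)^{2} = \left(-147 + 9\right)^{2} = \left(-138\right)^{2} = 19044$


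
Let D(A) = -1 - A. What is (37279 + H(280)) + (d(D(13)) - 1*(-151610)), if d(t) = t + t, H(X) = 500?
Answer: 189361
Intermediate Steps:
d(t) = 2*t
(37279 + H(280)) + (d(D(13)) - 1*(-151610)) = (37279 + 500) + (2*(-1 - 1*13) - 1*(-151610)) = 37779 + (2*(-1 - 13) + 151610) = 37779 + (2*(-14) + 151610) = 37779 + (-28 + 151610) = 37779 + 151582 = 189361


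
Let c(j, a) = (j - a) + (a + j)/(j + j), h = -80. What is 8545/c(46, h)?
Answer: 393070/5779 ≈ 68.017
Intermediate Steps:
c(j, a) = j - a + (a + j)/(2*j) (c(j, a) = (j - a) + (a + j)/((2*j)) = (j - a) + (a + j)*(1/(2*j)) = (j - a) + (a + j)/(2*j) = j - a + (a + j)/(2*j))
8545/c(46, h) = 8545/(½ + 46 - 1*(-80) + (½)*(-80)/46) = 8545/(½ + 46 + 80 + (½)*(-80)*(1/46)) = 8545/(½ + 46 + 80 - 20/23) = 8545/(5779/46) = 8545*(46/5779) = 393070/5779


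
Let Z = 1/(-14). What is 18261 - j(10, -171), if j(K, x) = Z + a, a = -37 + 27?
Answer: 255795/14 ≈ 18271.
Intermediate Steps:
a = -10
Z = -1/14 ≈ -0.071429
j(K, x) = -141/14 (j(K, x) = -1/14 - 10 = -141/14)
18261 - j(10, -171) = 18261 - 1*(-141/14) = 18261 + 141/14 = 255795/14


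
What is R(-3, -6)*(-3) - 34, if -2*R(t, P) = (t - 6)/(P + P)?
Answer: -263/8 ≈ -32.875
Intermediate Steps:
R(t, P) = -(-6 + t)/(4*P) (R(t, P) = -(t - 6)/(2*(P + P)) = -(-6 + t)/(2*(2*P)) = -(-6 + t)*1/(2*P)/2 = -(-6 + t)/(4*P))
R(-3, -6)*(-3) - 34 = ((¼)*(6 - 1*(-3))/(-6))*(-3) - 34 = ((¼)*(-⅙)*(6 + 3))*(-3) - 34 = ((¼)*(-⅙)*9)*(-3) - 34 = -3/8*(-3) - 34 = 9/8 - 34 = -263/8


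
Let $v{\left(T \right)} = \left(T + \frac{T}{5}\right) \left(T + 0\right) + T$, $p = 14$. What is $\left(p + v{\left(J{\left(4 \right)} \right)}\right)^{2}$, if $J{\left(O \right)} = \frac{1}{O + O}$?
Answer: $\frac{5121169}{25600} \approx 200.05$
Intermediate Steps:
$J{\left(O \right)} = \frac{1}{2 O}$
$v{\left(T \right)} = T + \frac{6 T^{2}}{5}$ ($v{\left(T \right)} = \left(T + T \frac{1}{5}\right) T + T = \left(T + \frac{T}{5}\right) T + T = \frac{6 T}{5} T + T = \frac{6 T^{2}}{5} + T = T + \frac{6 T^{2}}{5}$)
$\left(p + v{\left(J{\left(4 \right)} \right)}\right)^{2} = \left(14 + \frac{\frac{1}{2 \cdot 4} \left(5 + 6 \frac{1}{2 \cdot 4}\right)}{5}\right)^{2} = \left(14 + \frac{\frac{1}{2} \cdot \frac{1}{4} \left(5 + 6 \cdot \frac{1}{2} \cdot \frac{1}{4}\right)}{5}\right)^{2} = \left(14 + \frac{1}{5} \cdot \frac{1}{8} \left(5 + 6 \cdot \frac{1}{8}\right)\right)^{2} = \left(14 + \frac{1}{5} \cdot \frac{1}{8} \left(5 + \frac{3}{4}\right)\right)^{2} = \left(14 + \frac{1}{5} \cdot \frac{1}{8} \cdot \frac{23}{4}\right)^{2} = \left(14 + \frac{23}{160}\right)^{2} = \left(\frac{2263}{160}\right)^{2} = \frac{5121169}{25600}$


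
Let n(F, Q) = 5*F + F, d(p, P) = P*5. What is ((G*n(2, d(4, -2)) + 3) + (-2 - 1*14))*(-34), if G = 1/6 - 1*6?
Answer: 2822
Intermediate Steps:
d(p, P) = 5*P
n(F, Q) = 6*F
G = -35/6 (G = ⅙ - 6 = -35/6 ≈ -5.8333)
((G*n(2, d(4, -2)) + 3) + (-2 - 1*14))*(-34) = ((-35*2 + 3) + (-2 - 1*14))*(-34) = ((-35/6*12 + 3) + (-2 - 14))*(-34) = ((-70 + 3) - 16)*(-34) = (-67 - 16)*(-34) = -83*(-34) = 2822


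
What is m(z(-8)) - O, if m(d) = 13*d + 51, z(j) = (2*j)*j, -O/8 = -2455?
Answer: -17925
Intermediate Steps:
O = 19640 (O = -8*(-2455) = 19640)
z(j) = 2*j²
m(d) = 51 + 13*d
m(z(-8)) - O = (51 + 13*(2*(-8)²)) - 1*19640 = (51 + 13*(2*64)) - 19640 = (51 + 13*128) - 19640 = (51 + 1664) - 19640 = 1715 - 19640 = -17925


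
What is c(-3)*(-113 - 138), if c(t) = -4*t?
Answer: -3012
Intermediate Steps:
c(-3)*(-113 - 138) = (-4*(-3))*(-113 - 138) = 12*(-251) = -3012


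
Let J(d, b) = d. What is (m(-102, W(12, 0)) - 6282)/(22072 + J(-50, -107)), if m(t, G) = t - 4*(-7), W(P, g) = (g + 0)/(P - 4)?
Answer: -454/1573 ≈ -0.28862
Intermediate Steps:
W(P, g) = g/(-4 + P)
m(t, G) = 28 + t (m(t, G) = t + 28 = 28 + t)
(m(-102, W(12, 0)) - 6282)/(22072 + J(-50, -107)) = ((28 - 102) - 6282)/(22072 - 50) = (-74 - 6282)/22022 = -6356*1/22022 = -454/1573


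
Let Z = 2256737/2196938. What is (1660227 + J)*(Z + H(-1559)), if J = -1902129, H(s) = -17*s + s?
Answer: -6628438732056759/1098469 ≈ -6.0343e+9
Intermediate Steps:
H(s) = -16*s
Z = 2256737/2196938 (Z = 2256737*(1/2196938) = 2256737/2196938 ≈ 1.0272)
(1660227 + J)*(Z + H(-1559)) = (1660227 - 1902129)*(2256737/2196938 - 16*(-1559)) = -241902*(2256737/2196938 + 24944) = -241902*54802678209/2196938 = -6628438732056759/1098469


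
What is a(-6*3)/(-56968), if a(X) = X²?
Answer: -81/14242 ≈ -0.0056874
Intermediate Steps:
a(-6*3)/(-56968) = (-6*3)²/(-56968) = (-18)²*(-1/56968) = 324*(-1/56968) = -81/14242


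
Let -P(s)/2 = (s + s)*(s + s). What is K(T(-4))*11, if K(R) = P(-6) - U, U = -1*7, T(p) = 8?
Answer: -3091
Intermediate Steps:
U = -7
P(s) = -8*s² (P(s) = -2*(s + s)*(s + s) = -2*2*s*2*s = -8*s²)
K(R) = -281 (K(R) = -8*(-6)² - 1*(-7) = -8*36 + 7 = -288 + 7 = -281)
K(T(-4))*11 = -281*11 = -3091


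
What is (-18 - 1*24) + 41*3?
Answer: 81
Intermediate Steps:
(-18 - 1*24) + 41*3 = (-18 - 24) + 123 = -42 + 123 = 81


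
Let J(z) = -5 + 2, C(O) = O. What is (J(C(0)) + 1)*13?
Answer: -26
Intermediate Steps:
J(z) = -3
(J(C(0)) + 1)*13 = (-3 + 1)*13 = -2*13 = -26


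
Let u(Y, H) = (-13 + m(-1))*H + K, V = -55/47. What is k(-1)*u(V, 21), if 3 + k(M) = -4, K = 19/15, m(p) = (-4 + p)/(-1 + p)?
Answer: 46039/30 ≈ 1534.6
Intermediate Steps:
m(p) = (-4 + p)/(-1 + p)
V = -55/47 (V = -55*1/47 = -55/47 ≈ -1.1702)
K = 19/15 (K = 19*(1/15) = 19/15 ≈ 1.2667)
k(M) = -7 (k(M) = -3 - 4 = -7)
u(Y, H) = 19/15 - 21*H/2 (u(Y, H) = (-13 + (-4 - 1)/(-1 - 1))*H + 19/15 = (-13 - 5/(-2))*H + 19/15 = (-13 - ½*(-5))*H + 19/15 = (-13 + 5/2)*H + 19/15 = -21*H/2 + 19/15 = 19/15 - 21*H/2)
k(-1)*u(V, 21) = -7*(19/15 - 21/2*21) = -7*(19/15 - 441/2) = -7*(-6577/30) = 46039/30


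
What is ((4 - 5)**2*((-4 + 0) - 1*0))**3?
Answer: -64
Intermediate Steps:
((4 - 5)**2*((-4 + 0) - 1*0))**3 = ((-1)**2*(-4 + 0))**3 = (1*(-4))**3 = (-4)**3 = -64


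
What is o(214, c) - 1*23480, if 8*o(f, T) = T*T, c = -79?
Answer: -181599/8 ≈ -22700.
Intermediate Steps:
o(f, T) = T**2/8 (o(f, T) = (T*T)/8 = T**2/8)
o(214, c) - 1*23480 = (1/8)*(-79)**2 - 1*23480 = (1/8)*6241 - 23480 = 6241/8 - 23480 = -181599/8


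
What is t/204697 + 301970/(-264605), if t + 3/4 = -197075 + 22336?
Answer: -5084675983/2548887044 ≈ -1.9949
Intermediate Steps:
t = -698959/4 (t = -3/4 + (-197075 + 22336) = -3/4 - 174739 = -698959/4 ≈ -1.7474e+5)
t/204697 + 301970/(-264605) = -698959/4/204697 + 301970/(-264605) = -698959/4*1/204697 + 301970*(-1/264605) = -698959/818788 - 60394/52921 = -5084675983/2548887044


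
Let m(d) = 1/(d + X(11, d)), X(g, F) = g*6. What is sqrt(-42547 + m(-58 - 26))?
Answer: I*sqrt(1531694)/6 ≈ 206.27*I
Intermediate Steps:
X(g, F) = 6*g
m(d) = 1/(66 + d) (m(d) = 1/(d + 6*11) = 1/(d + 66) = 1/(66 + d))
sqrt(-42547 + m(-58 - 26)) = sqrt(-42547 + 1/(66 + (-58 - 26))) = sqrt(-42547 + 1/(66 - 84)) = sqrt(-42547 + 1/(-18)) = sqrt(-42547 - 1/18) = sqrt(-765847/18) = I*sqrt(1531694)/6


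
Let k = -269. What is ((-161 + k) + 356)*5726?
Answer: -423724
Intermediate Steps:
((-161 + k) + 356)*5726 = ((-161 - 269) + 356)*5726 = (-430 + 356)*5726 = -74*5726 = -423724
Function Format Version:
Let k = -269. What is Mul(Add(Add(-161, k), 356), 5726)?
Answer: -423724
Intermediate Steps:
Mul(Add(Add(-161, k), 356), 5726) = Mul(Add(Add(-161, -269), 356), 5726) = Mul(Add(-430, 356), 5726) = Mul(-74, 5726) = -423724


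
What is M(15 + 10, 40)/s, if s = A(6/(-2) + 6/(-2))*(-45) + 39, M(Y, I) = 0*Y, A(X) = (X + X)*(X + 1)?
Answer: 0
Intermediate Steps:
A(X) = 2*X*(1 + X) (A(X) = (2*X)*(1 + X) = 2*X*(1 + X))
M(Y, I) = 0
s = -2661 (s = (2*(6/(-2) + 6/(-2))*(1 + (6/(-2) + 6/(-2))))*(-45) + 39 = (2*(6*(-½) + 6*(-½))*(1 + (6*(-½) + 6*(-½))))*(-45) + 39 = (2*(-3 - 3)*(1 + (-3 - 3)))*(-45) + 39 = (2*(-6)*(1 - 6))*(-45) + 39 = (2*(-6)*(-5))*(-45) + 39 = 60*(-45) + 39 = -2700 + 39 = -2661)
M(15 + 10, 40)/s = 0/(-2661) = 0*(-1/2661) = 0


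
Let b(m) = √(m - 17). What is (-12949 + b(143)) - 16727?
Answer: -29676 + 3*√14 ≈ -29665.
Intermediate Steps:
b(m) = √(-17 + m)
(-12949 + b(143)) - 16727 = (-12949 + √(-17 + 143)) - 16727 = (-12949 + √126) - 16727 = (-12949 + 3*√14) - 16727 = -29676 + 3*√14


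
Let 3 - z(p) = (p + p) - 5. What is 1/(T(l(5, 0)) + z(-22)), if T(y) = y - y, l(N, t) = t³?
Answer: 1/52 ≈ 0.019231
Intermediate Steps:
z(p) = 8 - 2*p (z(p) = 3 - ((p + p) - 5) = 3 - (2*p - 5) = 3 - (-5 + 2*p) = 3 + (5 - 2*p) = 8 - 2*p)
T(y) = 0
1/(T(l(5, 0)) + z(-22)) = 1/(0 + (8 - 2*(-22))) = 1/(0 + (8 + 44)) = 1/(0 + 52) = 1/52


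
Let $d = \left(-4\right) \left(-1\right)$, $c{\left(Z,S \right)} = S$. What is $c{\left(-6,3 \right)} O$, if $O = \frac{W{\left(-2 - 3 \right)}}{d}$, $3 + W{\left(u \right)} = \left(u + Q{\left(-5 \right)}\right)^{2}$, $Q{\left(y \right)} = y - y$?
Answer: $\frac{33}{2} \approx 16.5$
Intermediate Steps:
$Q{\left(y \right)} = 0$
$d = 4$
$W{\left(u \right)} = -3 + u^{2}$ ($W{\left(u \right)} = -3 + \left(u + 0\right)^{2} = -3 + u^{2}$)
$O = \frac{11}{2}$ ($O = \frac{-3 + \left(-2 - 3\right)^{2}}{4} = \left(-3 + \left(-5\right)^{2}\right) \frac{1}{4} = \left(-3 + 25\right) \frac{1}{4} = 22 \cdot \frac{1}{4} = \frac{11}{2} \approx 5.5$)
$c{\left(-6,3 \right)} O = 3 \cdot \frac{11}{2} = \frac{33}{2}$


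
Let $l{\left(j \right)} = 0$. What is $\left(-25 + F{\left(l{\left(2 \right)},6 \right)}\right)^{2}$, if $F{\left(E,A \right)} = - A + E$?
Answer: $961$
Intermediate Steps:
$F{\left(E,A \right)} = E - A$
$\left(-25 + F{\left(l{\left(2 \right)},6 \right)}\right)^{2} = \left(-25 + \left(0 - 6\right)\right)^{2} = \left(-25 - 6\right)^{2} = \left(-31\right)^{2} = 961$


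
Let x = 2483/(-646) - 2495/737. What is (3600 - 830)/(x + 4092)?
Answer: 1318802540/1944767643 ≈ 0.67813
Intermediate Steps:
x = -3441741/476102 (x = 2483*(-1/646) - 2495*1/737 = -2483/646 - 2495/737 = -3441741/476102 ≈ -7.2290)
(3600 - 830)/(x + 4092) = (3600 - 830)/(-3441741/476102 + 4092) = 2770/(1944767643/476102) = 2770*(476102/1944767643) = 1318802540/1944767643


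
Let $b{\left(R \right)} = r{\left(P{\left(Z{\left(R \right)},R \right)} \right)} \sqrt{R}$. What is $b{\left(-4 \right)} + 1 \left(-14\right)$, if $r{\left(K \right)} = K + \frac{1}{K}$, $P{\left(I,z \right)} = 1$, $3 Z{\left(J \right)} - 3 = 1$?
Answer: $-14 + 4 i \approx -14.0 + 4.0 i$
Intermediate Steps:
$Z{\left(J \right)} = \frac{4}{3}$ ($Z{\left(J \right)} = 1 + \frac{1}{3} \cdot 1 = 1 + \frac{1}{3} = \frac{4}{3}$)
$b{\left(R \right)} = 2 \sqrt{R}$ ($b{\left(R \right)} = \left(1 + 1^{-1}\right) \sqrt{R} = \left(1 + 1\right) \sqrt{R} = 2 \sqrt{R}$)
$b{\left(-4 \right)} + 1 \left(-14\right) = 2 \sqrt{-4} + 1 \left(-14\right) = 2 \cdot 2 i - 14 = 4 i - 14 = -14 + 4 i$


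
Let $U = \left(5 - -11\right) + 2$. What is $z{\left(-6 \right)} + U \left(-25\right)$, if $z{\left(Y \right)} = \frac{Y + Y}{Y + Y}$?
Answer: $-449$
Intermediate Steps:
$z{\left(Y \right)} = 1$ ($z{\left(Y \right)} = \frac{2 Y}{2 Y} = 2 Y \frac{1}{2 Y} = 1$)
$U = 18$ ($U = \left(5 + 11\right) + 2 = 16 + 2 = 18$)
$z{\left(-6 \right)} + U \left(-25\right) = 1 + 18 \left(-25\right) = 1 - 450 = -449$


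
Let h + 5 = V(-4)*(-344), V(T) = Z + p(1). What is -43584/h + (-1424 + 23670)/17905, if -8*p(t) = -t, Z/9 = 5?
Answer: 46908642/11584535 ≈ 4.0492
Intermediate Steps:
Z = 45 (Z = 9*5 = 45)
p(t) = t/8 (p(t) = -(-1)*t/8 = t/8)
V(T) = 361/8 (V(T) = 45 + (⅛)*1 = 45 + ⅛ = 361/8)
h = -15528 (h = -5 + (361/8)*(-344) = -5 - 15523 = -15528)
-43584/h + (-1424 + 23670)/17905 = -43584/(-15528) + (-1424 + 23670)/17905 = -43584*(-1/15528) + 22246*(1/17905) = 1816/647 + 22246/17905 = 46908642/11584535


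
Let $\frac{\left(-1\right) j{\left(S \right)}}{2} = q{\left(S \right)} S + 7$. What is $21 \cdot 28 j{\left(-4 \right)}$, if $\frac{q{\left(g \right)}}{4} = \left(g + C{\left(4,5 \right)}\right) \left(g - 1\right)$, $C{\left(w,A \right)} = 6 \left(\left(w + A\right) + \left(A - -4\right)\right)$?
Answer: $-9792552$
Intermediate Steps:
$C{\left(w,A \right)} = 24 + 6 w + 12 A$ ($C{\left(w,A \right)} = 6 \left(\left(A + w\right) + \left(A + 4\right)\right) = 6 \left(\left(A + w\right) + \left(4 + A\right)\right) = 6 \left(4 + w + 2 A\right) = 24 + 6 w + 12 A$)
$q{\left(g \right)} = 4 \left(-1 + g\right) \left(108 + g\right)$ ($q{\left(g \right)} = 4 \left(g + \left(24 + 6 \cdot 4 + 12 \cdot 5\right)\right) \left(g - 1\right) = 4 \left(g + \left(24 + 24 + 60\right)\right) \left(-1 + g\right) = 4 \left(g + 108\right) \left(-1 + g\right) = 4 \left(108 + g\right) \left(-1 + g\right) = 4 \left(-1 + g\right) \left(108 + g\right)$)
$j{\left(S \right)} = -14 - 2 S \left(-432 + 4 S^{2} + 428 S\right)$ ($j{\left(S \right)} = - 2 \left(\left(-432 + 4 S^{2} + 428 S\right) S + 7\right) = - 2 \left(S \left(-432 + 4 S^{2} + 428 S\right) + 7\right) = - 2 \left(7 + S \left(-432 + 4 S^{2} + 428 S\right)\right) = -14 - 2 S \left(-432 + 4 S^{2} + 428 S\right)$)
$21 \cdot 28 j{\left(-4 \right)} = 21 \cdot 28 \left(-14 - 856 \left(-4\right)^{2} - 8 \left(-4\right)^{3} + 864 \left(-4\right)\right) = 588 \left(-14 - 13696 - -512 - 3456\right) = 588 \left(-14 - 13696 + 512 - 3456\right) = 588 \left(-16654\right) = -9792552$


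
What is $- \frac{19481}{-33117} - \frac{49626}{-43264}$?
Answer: $\frac{177592159}{102340992} \approx 1.7353$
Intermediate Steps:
$- \frac{19481}{-33117} - \frac{49626}{-43264} = \left(-19481\right) \left(- \frac{1}{33117}\right) - - \frac{24813}{21632} = \frac{2783}{4731} + \frac{24813}{21632} = \frac{177592159}{102340992}$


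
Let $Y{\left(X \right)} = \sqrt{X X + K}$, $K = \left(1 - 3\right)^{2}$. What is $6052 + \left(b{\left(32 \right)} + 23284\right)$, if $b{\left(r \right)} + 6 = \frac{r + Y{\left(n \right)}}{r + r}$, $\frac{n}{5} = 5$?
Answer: $\frac{58661}{2} + \frac{\sqrt{629}}{64} \approx 29331.0$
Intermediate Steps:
$n = 25$ ($n = 5 \cdot 5 = 25$)
$K = 4$ ($K = \left(-2\right)^{2} = 4$)
$Y{\left(X \right)} = \sqrt{4 + X^{2}}$ ($Y{\left(X \right)} = \sqrt{X X + 4} = \sqrt{X^{2} + 4} = \sqrt{4 + X^{2}}$)
$b{\left(r \right)} = -6 + \frac{r + \sqrt{629}}{2 r}$ ($b{\left(r \right)} = -6 + \frac{r + \sqrt{4 + 25^{2}}}{r + r} = -6 + \frac{r + \sqrt{4 + 625}}{2 r} = -6 + \left(r + \sqrt{629}\right) \frac{1}{2 r} = -6 + \frac{r + \sqrt{629}}{2 r}$)
$6052 + \left(b{\left(32 \right)} + 23284\right) = 6052 + \left(\frac{\sqrt{629} - 352}{2 \cdot 32} + 23284\right) = 6052 + \left(\frac{1}{2} \cdot \frac{1}{32} \left(\sqrt{629} - 352\right) + 23284\right) = 6052 + \left(\frac{1}{2} \cdot \frac{1}{32} \left(-352 + \sqrt{629}\right) + 23284\right) = 6052 + \left(\left(- \frac{11}{2} + \frac{\sqrt{629}}{64}\right) + 23284\right) = 6052 + \left(\frac{46557}{2} + \frac{\sqrt{629}}{64}\right) = \frac{58661}{2} + \frac{\sqrt{629}}{64}$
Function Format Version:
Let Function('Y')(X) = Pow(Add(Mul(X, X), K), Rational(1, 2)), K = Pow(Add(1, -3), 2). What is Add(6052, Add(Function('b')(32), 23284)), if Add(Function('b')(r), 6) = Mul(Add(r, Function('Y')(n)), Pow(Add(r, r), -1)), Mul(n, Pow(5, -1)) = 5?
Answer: Add(Rational(58661, 2), Mul(Rational(1, 64), Pow(629, Rational(1, 2)))) ≈ 29331.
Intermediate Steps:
n = 25 (n = Mul(5, 5) = 25)
K = 4 (K = Pow(-2, 2) = 4)
Function('Y')(X) = Pow(Add(4, Pow(X, 2)), Rational(1, 2)) (Function('Y')(X) = Pow(Add(Mul(X, X), 4), Rational(1, 2)) = Pow(Add(Pow(X, 2), 4), Rational(1, 2)) = Pow(Add(4, Pow(X, 2)), Rational(1, 2)))
Function('b')(r) = Add(-6, Mul(Rational(1, 2), Pow(r, -1), Add(r, Pow(629, Rational(1, 2))))) (Function('b')(r) = Add(-6, Mul(Add(r, Pow(Add(4, Pow(25, 2)), Rational(1, 2))), Pow(Add(r, r), -1))) = Add(-6, Mul(Add(r, Pow(Add(4, 625), Rational(1, 2))), Pow(Mul(2, r), -1))) = Add(-6, Mul(Add(r, Pow(629, Rational(1, 2))), Mul(Rational(1, 2), Pow(r, -1)))) = Add(-6, Mul(Rational(1, 2), Pow(r, -1), Add(r, Pow(629, Rational(1, 2))))))
Add(6052, Add(Function('b')(32), 23284)) = Add(6052, Add(Mul(Rational(1, 2), Pow(32, -1), Add(Pow(629, Rational(1, 2)), Mul(-11, 32))), 23284)) = Add(6052, Add(Mul(Rational(1, 2), Rational(1, 32), Add(Pow(629, Rational(1, 2)), -352)), 23284)) = Add(6052, Add(Mul(Rational(1, 2), Rational(1, 32), Add(-352, Pow(629, Rational(1, 2)))), 23284)) = Add(6052, Add(Add(Rational(-11, 2), Mul(Rational(1, 64), Pow(629, Rational(1, 2)))), 23284)) = Add(6052, Add(Rational(46557, 2), Mul(Rational(1, 64), Pow(629, Rational(1, 2))))) = Add(Rational(58661, 2), Mul(Rational(1, 64), Pow(629, Rational(1, 2))))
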